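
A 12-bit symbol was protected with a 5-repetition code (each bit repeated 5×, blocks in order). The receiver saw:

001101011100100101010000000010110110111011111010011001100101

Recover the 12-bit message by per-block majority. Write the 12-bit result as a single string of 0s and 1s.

010100111010

Block 1 (00110): 2 ones → 0
Block 2 (10111): 4 ones → 1
Block 3 (00100): 1 one → 0
Block 4 (10101): 3 ones → 1
Block 5 (00000): 0 ones → 0
Block 6 (00010): 1 one → 0
Block 7 (11011): 4 ones → 1
Block 8 (01110): 3 ones → 1
Block 9 (11111): 5 ones → 1
Block 10 (01001): 2 ones → 0
Block 11 (10011): 3 ones → 1
Block 12 (00101): 2 ones → 0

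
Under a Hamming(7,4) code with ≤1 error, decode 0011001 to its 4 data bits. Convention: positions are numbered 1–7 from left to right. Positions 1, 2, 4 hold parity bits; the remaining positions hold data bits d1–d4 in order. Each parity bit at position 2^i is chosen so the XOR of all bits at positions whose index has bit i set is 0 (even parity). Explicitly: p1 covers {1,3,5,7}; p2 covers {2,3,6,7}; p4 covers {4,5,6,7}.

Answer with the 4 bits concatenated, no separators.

s1 (pos 1,3,5,7): 0⊕1⊕0⊕1 = 0
s2 (pos 2,3,6,7): 0⊕1⊕0⊕1 = 0
s4 (pos 4,5,6,7): 1⊕0⊕0⊕1 = 0
Syndrome s4…s1 = 000 → no error.
Read data bits from positions 3,5,6,7: 1001

1001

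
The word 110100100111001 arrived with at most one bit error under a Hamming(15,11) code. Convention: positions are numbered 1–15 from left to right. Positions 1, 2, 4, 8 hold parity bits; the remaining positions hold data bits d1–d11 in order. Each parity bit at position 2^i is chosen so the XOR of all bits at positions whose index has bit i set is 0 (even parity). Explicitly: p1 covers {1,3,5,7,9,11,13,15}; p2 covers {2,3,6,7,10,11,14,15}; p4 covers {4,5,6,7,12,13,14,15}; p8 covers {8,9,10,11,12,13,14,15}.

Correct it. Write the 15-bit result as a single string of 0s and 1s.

s1 (pos 1,3,5,7,9,11,13,15): 1⊕0⊕0⊕1⊕0⊕1⊕0⊕1 = 0
s2 (pos 2,3,6,7,10,11,14,15): 1⊕0⊕0⊕1⊕1⊕1⊕0⊕1 = 1
s4 (pos 4,5,6,7,12,13,14,15): 1⊕0⊕0⊕1⊕1⊕0⊕0⊕1 = 0
s8 (pos 8,9,10,11,12,13,14,15): 0⊕0⊕1⊕1⊕1⊕0⊕0⊕1 = 0
Syndrome s8…s1 = 0010 → error at position 2.
Flip position 2: 110100100111001 → 100100100111001

100100100111001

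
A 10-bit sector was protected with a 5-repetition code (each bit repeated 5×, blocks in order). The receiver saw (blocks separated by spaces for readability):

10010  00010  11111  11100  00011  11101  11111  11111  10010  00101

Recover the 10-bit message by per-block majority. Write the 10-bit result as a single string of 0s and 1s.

0011011100

Block 1 (10010): 2 ones → 0
Block 2 (00010): 1 one → 0
Block 3 (11111): 5 ones → 1
Block 4 (11100): 3 ones → 1
Block 5 (00011): 2 ones → 0
Block 6 (11101): 4 ones → 1
Block 7 (11111): 5 ones → 1
Block 8 (11111): 5 ones → 1
Block 9 (10010): 2 ones → 0
Block 10 (00101): 2 ones → 0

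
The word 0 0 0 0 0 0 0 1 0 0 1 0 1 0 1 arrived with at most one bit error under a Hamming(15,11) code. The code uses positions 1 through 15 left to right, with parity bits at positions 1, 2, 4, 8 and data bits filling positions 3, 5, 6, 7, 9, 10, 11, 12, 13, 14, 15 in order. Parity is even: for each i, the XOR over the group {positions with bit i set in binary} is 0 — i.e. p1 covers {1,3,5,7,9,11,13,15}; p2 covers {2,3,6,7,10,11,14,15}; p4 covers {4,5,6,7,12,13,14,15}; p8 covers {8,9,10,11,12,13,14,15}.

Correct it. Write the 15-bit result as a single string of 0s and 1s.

100000010010101

s1 (pos 1,3,5,7,9,11,13,15): 0⊕0⊕0⊕0⊕0⊕1⊕1⊕1 = 1
s2 (pos 2,3,6,7,10,11,14,15): 0⊕0⊕0⊕0⊕0⊕1⊕0⊕1 = 0
s4 (pos 4,5,6,7,12,13,14,15): 0⊕0⊕0⊕0⊕0⊕1⊕0⊕1 = 0
s8 (pos 8,9,10,11,12,13,14,15): 1⊕0⊕0⊕1⊕0⊕1⊕0⊕1 = 0
Syndrome s8…s1 = 0001 → error at position 1.
Flip position 1: 000000010010101 → 100000010010101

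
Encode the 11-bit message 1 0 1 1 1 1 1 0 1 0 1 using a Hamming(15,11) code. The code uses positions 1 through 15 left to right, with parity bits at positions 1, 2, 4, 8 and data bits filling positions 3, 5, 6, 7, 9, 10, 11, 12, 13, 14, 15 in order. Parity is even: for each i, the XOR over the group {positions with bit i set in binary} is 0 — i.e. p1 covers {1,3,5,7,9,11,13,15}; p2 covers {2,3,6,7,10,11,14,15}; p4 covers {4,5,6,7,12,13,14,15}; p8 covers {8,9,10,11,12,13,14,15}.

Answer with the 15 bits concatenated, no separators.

Place data at non-parity positions: p1 p2 1 p4 0 1 1 p8 1 1 1 0 1 0 1
p1 (pos 1,3,5,7,9,11,13,15): XOR of data positions = 1⊕0⊕1⊕1⊕1⊕1⊕1 = 0
p2 (pos 2,3,6,7,10,11,14,15): XOR of data positions = 1⊕1⊕1⊕1⊕1⊕0⊕1 = 0
p4 (pos 4,5,6,7,12,13,14,15): XOR of data positions = 0⊕1⊕1⊕0⊕1⊕0⊕1 = 0
p8 (pos 8,9,10,11,12,13,14,15): XOR of data positions = 1⊕1⊕1⊕0⊕1⊕0⊕1 = 1
Codeword: 001001111110101

001001111110101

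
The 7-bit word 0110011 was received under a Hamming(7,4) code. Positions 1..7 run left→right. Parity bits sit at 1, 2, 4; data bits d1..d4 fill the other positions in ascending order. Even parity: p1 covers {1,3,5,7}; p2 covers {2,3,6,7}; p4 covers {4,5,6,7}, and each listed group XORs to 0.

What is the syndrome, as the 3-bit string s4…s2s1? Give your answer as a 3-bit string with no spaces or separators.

000

s1 (pos 1,3,5,7): 0⊕1⊕0⊕1 = 0
s2 (pos 2,3,6,7): 1⊕1⊕1⊕1 = 0
s4 (pos 4,5,6,7): 0⊕0⊕1⊕1 = 0
Syndrome s4…s1 = 000 → no error.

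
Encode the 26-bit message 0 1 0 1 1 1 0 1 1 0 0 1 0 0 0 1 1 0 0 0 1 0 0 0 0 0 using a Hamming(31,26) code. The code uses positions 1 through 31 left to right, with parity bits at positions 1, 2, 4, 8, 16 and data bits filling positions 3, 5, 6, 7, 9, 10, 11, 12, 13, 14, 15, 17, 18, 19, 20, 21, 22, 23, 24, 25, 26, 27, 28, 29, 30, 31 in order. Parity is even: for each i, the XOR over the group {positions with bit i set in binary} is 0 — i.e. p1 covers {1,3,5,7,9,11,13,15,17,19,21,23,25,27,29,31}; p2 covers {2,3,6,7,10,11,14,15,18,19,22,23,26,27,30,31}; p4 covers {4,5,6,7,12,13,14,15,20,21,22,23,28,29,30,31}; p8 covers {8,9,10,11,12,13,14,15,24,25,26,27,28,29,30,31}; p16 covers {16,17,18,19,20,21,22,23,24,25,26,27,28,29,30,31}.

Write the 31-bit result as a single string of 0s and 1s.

0000101111011000100011000100000

Place data at non-parity positions: p1 p2 0 p4 1 0 1 p8 1 1 0 1 1 0 0 p16 1 0 0 0 1 1 0 0 0 1 0 0 0 0 0
p1 (pos 1,3,5,7,9,11,13,15,17,19,21,23,25,27,29,31): XOR of data positions = 0⊕1⊕1⊕1⊕0⊕1⊕0⊕1⊕0⊕1⊕0⊕0⊕0⊕0⊕0 = 0
p2 (pos 2,3,6,7,10,11,14,15,18,19,22,23,26,27,30,31): XOR of data positions = 0⊕0⊕1⊕1⊕0⊕0⊕0⊕0⊕0⊕1⊕0⊕1⊕0⊕0⊕0 = 0
p4 (pos 4,5,6,7,12,13,14,15,20,21,22,23,28,29,30,31): XOR of data positions = 1⊕0⊕1⊕1⊕1⊕0⊕0⊕0⊕1⊕1⊕0⊕0⊕0⊕0⊕0 = 0
p8 (pos 8,9,10,11,12,13,14,15,24,25,26,27,28,29,30,31): XOR of data positions = 1⊕1⊕0⊕1⊕1⊕0⊕0⊕0⊕0⊕1⊕0⊕0⊕0⊕0⊕0 = 1
p16 (pos 16,17,18,19,20,21,22,23,24,25,26,27,28,29,30,31): XOR of data positions = 1⊕0⊕0⊕0⊕1⊕1⊕0⊕0⊕0⊕1⊕0⊕0⊕0⊕0⊕0 = 0
Codeword: 0000101111011000100011000100000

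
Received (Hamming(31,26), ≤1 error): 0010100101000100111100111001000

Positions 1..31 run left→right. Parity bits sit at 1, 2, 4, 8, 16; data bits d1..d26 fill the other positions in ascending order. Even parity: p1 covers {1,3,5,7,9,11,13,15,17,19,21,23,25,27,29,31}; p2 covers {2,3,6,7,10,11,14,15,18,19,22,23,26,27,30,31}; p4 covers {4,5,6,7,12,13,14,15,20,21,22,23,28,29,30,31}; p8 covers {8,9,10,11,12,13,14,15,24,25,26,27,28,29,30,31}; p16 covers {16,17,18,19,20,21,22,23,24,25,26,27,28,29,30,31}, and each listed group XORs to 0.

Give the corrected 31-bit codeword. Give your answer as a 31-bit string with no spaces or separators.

s1 (pos 1,3,5,7,9,11,13,15,17,19,21,23,25,27,29,31): 0⊕1⊕1⊕0⊕0⊕0⊕0⊕0⊕1⊕1⊕0⊕1⊕1⊕0⊕0⊕0 = 0
s2 (pos 2,3,6,7,10,11,14,15,18,19,22,23,26,27,30,31): 0⊕1⊕0⊕0⊕1⊕0⊕1⊕0⊕1⊕1⊕0⊕1⊕0⊕0⊕0⊕0 = 0
s4 (pos 4,5,6,7,12,13,14,15,20,21,22,23,28,29,30,31): 0⊕1⊕0⊕0⊕0⊕0⊕1⊕0⊕1⊕0⊕0⊕1⊕1⊕0⊕0⊕0 = 1
s8 (pos 8,9,10,11,12,13,14,15,24,25,26,27,28,29,30,31): 1⊕0⊕1⊕0⊕0⊕0⊕1⊕0⊕1⊕1⊕0⊕0⊕1⊕0⊕0⊕0 = 0
s16 (pos 16,17,18,19,20,21,22,23,24,25,26,27,28,29,30,31): 0⊕1⊕1⊕1⊕1⊕0⊕0⊕1⊕1⊕1⊕0⊕0⊕1⊕0⊕0⊕0 = 0
Syndrome s16…s1 = 00100 → error at position 4.
Flip position 4: 0010100101000100111100111001000 → 0011100101000100111100111001000

0011100101000100111100111001000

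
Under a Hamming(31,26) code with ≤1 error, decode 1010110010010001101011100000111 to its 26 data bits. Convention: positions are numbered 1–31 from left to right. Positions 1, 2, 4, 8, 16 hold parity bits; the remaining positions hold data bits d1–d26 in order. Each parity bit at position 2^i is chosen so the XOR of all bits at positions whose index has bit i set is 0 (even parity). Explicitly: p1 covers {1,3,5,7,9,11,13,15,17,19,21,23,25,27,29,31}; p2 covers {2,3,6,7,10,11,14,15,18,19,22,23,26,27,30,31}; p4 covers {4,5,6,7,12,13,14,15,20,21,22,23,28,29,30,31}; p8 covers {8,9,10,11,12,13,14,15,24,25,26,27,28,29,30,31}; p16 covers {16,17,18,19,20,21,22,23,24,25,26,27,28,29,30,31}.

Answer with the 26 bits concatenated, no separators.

11101001000101011100000101

s1 (pos 1,3,5,7,9,11,13,15,17,19,21,23,25,27,29,31): 1⊕1⊕1⊕0⊕1⊕0⊕0⊕0⊕1⊕1⊕1⊕1⊕0⊕0⊕1⊕1 = 0
s2 (pos 2,3,6,7,10,11,14,15,18,19,22,23,26,27,30,31): 0⊕1⊕1⊕0⊕0⊕0⊕0⊕0⊕0⊕1⊕1⊕1⊕0⊕0⊕1⊕1 = 1
s4 (pos 4,5,6,7,12,13,14,15,20,21,22,23,28,29,30,31): 0⊕1⊕1⊕0⊕1⊕0⊕0⊕0⊕0⊕1⊕1⊕1⊕0⊕1⊕1⊕1 = 1
s8 (pos 8,9,10,11,12,13,14,15,24,25,26,27,28,29,30,31): 0⊕1⊕0⊕0⊕1⊕0⊕0⊕0⊕0⊕0⊕0⊕0⊕0⊕1⊕1⊕1 = 1
s16 (pos 16,17,18,19,20,21,22,23,24,25,26,27,28,29,30,31): 1⊕1⊕0⊕1⊕0⊕1⊕1⊕1⊕0⊕0⊕0⊕0⊕0⊕1⊕1⊕1 = 1
Syndrome s16…s1 = 11110 → error at position 30.
Flip position 30: 1010110010010001101011100000111 → 1010110010010001101011100000101
Read data bits from positions 3,5,6,7,9,10,11,12,13,14,15,17,18,19,20,21,22,23,24,25,26,27,28,29,30,31: 11101001000101011100000101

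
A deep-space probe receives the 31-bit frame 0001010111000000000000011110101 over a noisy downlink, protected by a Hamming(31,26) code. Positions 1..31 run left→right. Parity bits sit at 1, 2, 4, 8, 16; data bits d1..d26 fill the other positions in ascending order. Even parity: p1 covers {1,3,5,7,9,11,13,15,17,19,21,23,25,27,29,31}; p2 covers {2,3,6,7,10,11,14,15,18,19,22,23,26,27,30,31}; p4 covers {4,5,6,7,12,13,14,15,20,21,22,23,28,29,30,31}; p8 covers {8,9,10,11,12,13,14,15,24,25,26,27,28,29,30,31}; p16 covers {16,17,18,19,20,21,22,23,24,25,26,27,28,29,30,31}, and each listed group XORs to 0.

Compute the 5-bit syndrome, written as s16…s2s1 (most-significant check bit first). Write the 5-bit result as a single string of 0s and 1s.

01011

s1 (pos 1,3,5,7,9,11,13,15,17,19,21,23,25,27,29,31): 0⊕0⊕0⊕0⊕1⊕0⊕0⊕0⊕0⊕0⊕0⊕0⊕1⊕1⊕1⊕1 = 1
s2 (pos 2,3,6,7,10,11,14,15,18,19,22,23,26,27,30,31): 0⊕0⊕1⊕0⊕1⊕0⊕0⊕0⊕0⊕0⊕0⊕0⊕1⊕1⊕0⊕1 = 1
s4 (pos 4,5,6,7,12,13,14,15,20,21,22,23,28,29,30,31): 1⊕0⊕1⊕0⊕0⊕0⊕0⊕0⊕0⊕0⊕0⊕0⊕0⊕1⊕0⊕1 = 0
s8 (pos 8,9,10,11,12,13,14,15,24,25,26,27,28,29,30,31): 1⊕1⊕1⊕0⊕0⊕0⊕0⊕0⊕1⊕1⊕1⊕1⊕0⊕1⊕0⊕1 = 1
s16 (pos 16,17,18,19,20,21,22,23,24,25,26,27,28,29,30,31): 0⊕0⊕0⊕0⊕0⊕0⊕0⊕0⊕1⊕1⊕1⊕1⊕0⊕1⊕0⊕1 = 0
Syndrome s16…s1 = 01011 → error at position 11.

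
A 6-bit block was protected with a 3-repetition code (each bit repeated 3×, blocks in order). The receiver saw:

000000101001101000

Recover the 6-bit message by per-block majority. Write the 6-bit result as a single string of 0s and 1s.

Block 1 (000): 0 ones → 0
Block 2 (000): 0 ones → 0
Block 3 (101): 2 ones → 1
Block 4 (001): 1 one → 0
Block 5 (101): 2 ones → 1
Block 6 (000): 0 ones → 0

001010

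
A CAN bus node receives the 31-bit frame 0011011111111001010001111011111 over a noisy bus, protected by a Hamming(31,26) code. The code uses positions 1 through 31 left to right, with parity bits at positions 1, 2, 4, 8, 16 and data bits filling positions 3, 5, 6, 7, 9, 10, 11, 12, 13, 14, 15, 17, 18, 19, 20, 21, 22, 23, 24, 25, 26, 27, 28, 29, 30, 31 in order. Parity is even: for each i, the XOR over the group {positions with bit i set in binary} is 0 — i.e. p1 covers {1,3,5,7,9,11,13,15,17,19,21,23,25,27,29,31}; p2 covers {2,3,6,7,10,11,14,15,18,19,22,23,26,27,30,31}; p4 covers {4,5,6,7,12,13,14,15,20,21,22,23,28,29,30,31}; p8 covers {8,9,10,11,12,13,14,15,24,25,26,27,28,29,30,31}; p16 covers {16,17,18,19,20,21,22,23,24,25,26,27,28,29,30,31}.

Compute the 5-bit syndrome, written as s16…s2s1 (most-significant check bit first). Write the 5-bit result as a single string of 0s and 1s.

s1 (pos 1,3,5,7,9,11,13,15,17,19,21,23,25,27,29,31): 0⊕1⊕0⊕1⊕1⊕1⊕1⊕0⊕0⊕0⊕0⊕1⊕1⊕1⊕1⊕1 = 0
s2 (pos 2,3,6,7,10,11,14,15,18,19,22,23,26,27,30,31): 0⊕1⊕1⊕1⊕1⊕1⊕0⊕0⊕1⊕0⊕1⊕1⊕0⊕1⊕1⊕1 = 1
s4 (pos 4,5,6,7,12,13,14,15,20,21,22,23,28,29,30,31): 1⊕0⊕1⊕1⊕1⊕1⊕0⊕0⊕0⊕0⊕1⊕1⊕1⊕1⊕1⊕1 = 1
s8 (pos 8,9,10,11,12,13,14,15,24,25,26,27,28,29,30,31): 1⊕1⊕1⊕1⊕1⊕1⊕0⊕0⊕1⊕1⊕0⊕1⊕1⊕1⊕1⊕1 = 1
s16 (pos 16,17,18,19,20,21,22,23,24,25,26,27,28,29,30,31): 1⊕0⊕1⊕0⊕0⊕0⊕1⊕1⊕1⊕1⊕0⊕1⊕1⊕1⊕1⊕1 = 1
Syndrome s16…s1 = 11110 → error at position 30.

11110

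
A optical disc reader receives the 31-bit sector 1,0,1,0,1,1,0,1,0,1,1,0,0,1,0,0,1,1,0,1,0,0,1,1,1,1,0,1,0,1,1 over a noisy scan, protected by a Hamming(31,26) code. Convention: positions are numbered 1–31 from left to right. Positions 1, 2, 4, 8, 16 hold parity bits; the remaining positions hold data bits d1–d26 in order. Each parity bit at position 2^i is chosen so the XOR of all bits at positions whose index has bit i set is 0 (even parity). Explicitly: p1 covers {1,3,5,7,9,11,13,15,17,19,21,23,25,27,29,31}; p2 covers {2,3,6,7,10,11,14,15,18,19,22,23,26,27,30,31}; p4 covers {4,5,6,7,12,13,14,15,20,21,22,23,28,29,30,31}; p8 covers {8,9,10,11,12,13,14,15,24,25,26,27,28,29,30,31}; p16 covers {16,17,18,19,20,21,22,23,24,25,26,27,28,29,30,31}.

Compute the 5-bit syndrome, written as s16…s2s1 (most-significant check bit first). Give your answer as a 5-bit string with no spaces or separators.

00000

s1 (pos 1,3,5,7,9,11,13,15,17,19,21,23,25,27,29,31): 1⊕1⊕1⊕0⊕0⊕1⊕0⊕0⊕1⊕0⊕0⊕1⊕1⊕0⊕0⊕1 = 0
s2 (pos 2,3,6,7,10,11,14,15,18,19,22,23,26,27,30,31): 0⊕1⊕1⊕0⊕1⊕1⊕1⊕0⊕1⊕0⊕0⊕1⊕1⊕0⊕1⊕1 = 0
s4 (pos 4,5,6,7,12,13,14,15,20,21,22,23,28,29,30,31): 0⊕1⊕1⊕0⊕0⊕0⊕1⊕0⊕1⊕0⊕0⊕1⊕1⊕0⊕1⊕1 = 0
s8 (pos 8,9,10,11,12,13,14,15,24,25,26,27,28,29,30,31): 1⊕0⊕1⊕1⊕0⊕0⊕1⊕0⊕1⊕1⊕1⊕0⊕1⊕0⊕1⊕1 = 0
s16 (pos 16,17,18,19,20,21,22,23,24,25,26,27,28,29,30,31): 0⊕1⊕1⊕0⊕1⊕0⊕0⊕1⊕1⊕1⊕1⊕0⊕1⊕0⊕1⊕1 = 0
Syndrome s16…s1 = 00000 → no error.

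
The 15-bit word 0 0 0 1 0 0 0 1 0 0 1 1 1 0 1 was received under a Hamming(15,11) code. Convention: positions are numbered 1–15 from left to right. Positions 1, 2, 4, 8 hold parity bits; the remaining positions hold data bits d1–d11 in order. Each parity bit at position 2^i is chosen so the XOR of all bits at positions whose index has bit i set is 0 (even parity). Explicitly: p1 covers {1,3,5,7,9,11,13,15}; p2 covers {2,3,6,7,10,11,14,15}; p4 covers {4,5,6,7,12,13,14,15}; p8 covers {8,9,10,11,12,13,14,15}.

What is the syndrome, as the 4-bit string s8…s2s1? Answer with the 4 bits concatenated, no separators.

1001

s1 (pos 1,3,5,7,9,11,13,15): 0⊕0⊕0⊕0⊕0⊕1⊕1⊕1 = 1
s2 (pos 2,3,6,7,10,11,14,15): 0⊕0⊕0⊕0⊕0⊕1⊕0⊕1 = 0
s4 (pos 4,5,6,7,12,13,14,15): 1⊕0⊕0⊕0⊕1⊕1⊕0⊕1 = 0
s8 (pos 8,9,10,11,12,13,14,15): 1⊕0⊕0⊕1⊕1⊕1⊕0⊕1 = 1
Syndrome s8…s1 = 1001 → error at position 9.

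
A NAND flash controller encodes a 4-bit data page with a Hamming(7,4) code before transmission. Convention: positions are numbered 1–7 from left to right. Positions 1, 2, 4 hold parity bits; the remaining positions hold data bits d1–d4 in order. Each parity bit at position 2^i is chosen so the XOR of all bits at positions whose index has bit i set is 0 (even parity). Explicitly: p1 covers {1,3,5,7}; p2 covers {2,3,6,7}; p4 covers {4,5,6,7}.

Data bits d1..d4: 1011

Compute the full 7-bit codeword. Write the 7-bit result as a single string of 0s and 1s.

Place data at non-parity positions: p1 p2 1 p4 0 1 1
p1 (pos 1,3,5,7): XOR of data positions = 1⊕0⊕1 = 0
p2 (pos 2,3,6,7): XOR of data positions = 1⊕1⊕1 = 1
p4 (pos 4,5,6,7): XOR of data positions = 0⊕1⊕1 = 0
Codeword: 0110011

0110011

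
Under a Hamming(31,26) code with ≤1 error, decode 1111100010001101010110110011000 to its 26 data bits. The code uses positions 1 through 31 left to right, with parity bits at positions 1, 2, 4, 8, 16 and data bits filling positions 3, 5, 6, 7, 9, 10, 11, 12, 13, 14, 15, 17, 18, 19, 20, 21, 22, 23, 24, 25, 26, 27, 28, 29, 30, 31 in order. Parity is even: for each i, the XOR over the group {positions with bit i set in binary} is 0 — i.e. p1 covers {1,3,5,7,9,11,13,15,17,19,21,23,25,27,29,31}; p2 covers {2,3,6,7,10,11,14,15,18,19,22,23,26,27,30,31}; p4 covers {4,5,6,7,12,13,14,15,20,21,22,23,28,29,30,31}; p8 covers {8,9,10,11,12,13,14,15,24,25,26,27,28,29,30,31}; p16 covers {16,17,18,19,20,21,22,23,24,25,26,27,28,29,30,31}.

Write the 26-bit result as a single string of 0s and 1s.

11001000110010110110011000

s1 (pos 1,3,5,7,9,11,13,15,17,19,21,23,25,27,29,31): 1⊕1⊕1⊕0⊕1⊕0⊕1⊕0⊕0⊕0⊕1⊕1⊕0⊕1⊕0⊕0 = 0
s2 (pos 2,3,6,7,10,11,14,15,18,19,22,23,26,27,30,31): 1⊕1⊕0⊕0⊕0⊕0⊕1⊕0⊕1⊕0⊕0⊕1⊕0⊕1⊕0⊕0 = 0
s4 (pos 4,5,6,7,12,13,14,15,20,21,22,23,28,29,30,31): 1⊕1⊕0⊕0⊕0⊕1⊕1⊕0⊕1⊕1⊕0⊕1⊕1⊕0⊕0⊕0 = 0
s8 (pos 8,9,10,11,12,13,14,15,24,25,26,27,28,29,30,31): 0⊕1⊕0⊕0⊕0⊕1⊕1⊕0⊕1⊕0⊕0⊕1⊕1⊕0⊕0⊕0 = 0
s16 (pos 16,17,18,19,20,21,22,23,24,25,26,27,28,29,30,31): 1⊕0⊕1⊕0⊕1⊕1⊕0⊕1⊕1⊕0⊕0⊕1⊕1⊕0⊕0⊕0 = 0
Syndrome s16…s1 = 00000 → no error.
Read data bits from positions 3,5,6,7,9,10,11,12,13,14,15,17,18,19,20,21,22,23,24,25,26,27,28,29,30,31: 11001000110010110110011000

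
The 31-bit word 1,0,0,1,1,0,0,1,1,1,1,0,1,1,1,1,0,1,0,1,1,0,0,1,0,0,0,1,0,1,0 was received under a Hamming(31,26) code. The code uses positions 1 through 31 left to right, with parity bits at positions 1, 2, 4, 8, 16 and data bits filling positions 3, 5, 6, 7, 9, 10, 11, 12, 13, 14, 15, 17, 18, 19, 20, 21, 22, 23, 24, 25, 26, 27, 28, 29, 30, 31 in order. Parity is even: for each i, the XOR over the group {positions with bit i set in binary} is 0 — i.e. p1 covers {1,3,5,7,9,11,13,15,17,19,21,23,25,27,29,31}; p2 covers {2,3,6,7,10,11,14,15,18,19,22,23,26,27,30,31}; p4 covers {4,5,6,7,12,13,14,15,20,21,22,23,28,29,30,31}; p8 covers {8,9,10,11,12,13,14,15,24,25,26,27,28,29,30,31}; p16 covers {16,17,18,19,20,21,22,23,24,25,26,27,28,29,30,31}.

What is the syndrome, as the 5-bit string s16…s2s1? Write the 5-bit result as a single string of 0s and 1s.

s1 (pos 1,3,5,7,9,11,13,15,17,19,21,23,25,27,29,31): 1⊕0⊕1⊕0⊕1⊕1⊕1⊕1⊕0⊕0⊕1⊕0⊕0⊕0⊕0⊕0 = 1
s2 (pos 2,3,6,7,10,11,14,15,18,19,22,23,26,27,30,31): 0⊕0⊕0⊕0⊕1⊕1⊕1⊕1⊕1⊕0⊕0⊕0⊕0⊕0⊕1⊕0 = 0
s4 (pos 4,5,6,7,12,13,14,15,20,21,22,23,28,29,30,31): 1⊕1⊕0⊕0⊕0⊕1⊕1⊕1⊕1⊕1⊕0⊕0⊕1⊕0⊕1⊕0 = 1
s8 (pos 8,9,10,11,12,13,14,15,24,25,26,27,28,29,30,31): 1⊕1⊕1⊕1⊕0⊕1⊕1⊕1⊕1⊕0⊕0⊕0⊕1⊕0⊕1⊕0 = 0
s16 (pos 16,17,18,19,20,21,22,23,24,25,26,27,28,29,30,31): 1⊕0⊕1⊕0⊕1⊕1⊕0⊕0⊕1⊕0⊕0⊕0⊕1⊕0⊕1⊕0 = 1
Syndrome s16…s1 = 10101 → error at position 21.

10101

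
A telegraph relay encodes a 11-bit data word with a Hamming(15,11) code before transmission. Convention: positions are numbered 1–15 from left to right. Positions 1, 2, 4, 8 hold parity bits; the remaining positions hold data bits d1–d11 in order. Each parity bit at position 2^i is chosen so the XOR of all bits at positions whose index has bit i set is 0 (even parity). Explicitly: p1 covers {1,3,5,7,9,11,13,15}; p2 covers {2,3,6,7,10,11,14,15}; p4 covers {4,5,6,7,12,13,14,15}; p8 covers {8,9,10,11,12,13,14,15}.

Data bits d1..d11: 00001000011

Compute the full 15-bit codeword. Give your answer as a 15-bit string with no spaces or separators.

Place data at non-parity positions: p1 p2 0 p4 0 0 0 p8 1 0 0 0 0 1 1
p1 (pos 1,3,5,7,9,11,13,15): XOR of data positions = 0⊕0⊕0⊕1⊕0⊕0⊕1 = 0
p2 (pos 2,3,6,7,10,11,14,15): XOR of data positions = 0⊕0⊕0⊕0⊕0⊕1⊕1 = 0
p4 (pos 4,5,6,7,12,13,14,15): XOR of data positions = 0⊕0⊕0⊕0⊕0⊕1⊕1 = 0
p8 (pos 8,9,10,11,12,13,14,15): XOR of data positions = 1⊕0⊕0⊕0⊕0⊕1⊕1 = 1
Codeword: 000000011000011

000000011000011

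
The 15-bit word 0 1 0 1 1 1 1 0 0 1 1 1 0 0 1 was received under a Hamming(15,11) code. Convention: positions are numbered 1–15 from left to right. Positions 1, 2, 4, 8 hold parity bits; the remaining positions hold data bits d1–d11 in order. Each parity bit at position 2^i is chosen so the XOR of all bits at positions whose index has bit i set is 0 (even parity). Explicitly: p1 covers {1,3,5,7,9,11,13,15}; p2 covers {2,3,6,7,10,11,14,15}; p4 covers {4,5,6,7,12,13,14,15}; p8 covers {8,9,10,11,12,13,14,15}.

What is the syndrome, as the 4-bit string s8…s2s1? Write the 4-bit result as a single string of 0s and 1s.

s1 (pos 1,3,5,7,9,11,13,15): 0⊕0⊕1⊕1⊕0⊕1⊕0⊕1 = 0
s2 (pos 2,3,6,7,10,11,14,15): 1⊕0⊕1⊕1⊕1⊕1⊕0⊕1 = 0
s4 (pos 4,5,6,7,12,13,14,15): 1⊕1⊕1⊕1⊕1⊕0⊕0⊕1 = 0
s8 (pos 8,9,10,11,12,13,14,15): 0⊕0⊕1⊕1⊕1⊕0⊕0⊕1 = 0
Syndrome s8…s1 = 0000 → no error.

0000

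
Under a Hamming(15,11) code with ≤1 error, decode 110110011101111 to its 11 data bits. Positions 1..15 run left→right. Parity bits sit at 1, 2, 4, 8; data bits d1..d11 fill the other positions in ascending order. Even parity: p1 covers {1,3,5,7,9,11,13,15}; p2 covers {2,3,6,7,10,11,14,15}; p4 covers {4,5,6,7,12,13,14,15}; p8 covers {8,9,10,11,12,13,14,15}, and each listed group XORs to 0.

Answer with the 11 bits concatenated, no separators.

s1 (pos 1,3,5,7,9,11,13,15): 1⊕0⊕1⊕0⊕1⊕0⊕1⊕1 = 1
s2 (pos 2,3,6,7,10,11,14,15): 1⊕0⊕0⊕0⊕1⊕0⊕1⊕1 = 0
s4 (pos 4,5,6,7,12,13,14,15): 1⊕1⊕0⊕0⊕1⊕1⊕1⊕1 = 0
s8 (pos 8,9,10,11,12,13,14,15): 1⊕1⊕1⊕0⊕1⊕1⊕1⊕1 = 1
Syndrome s8…s1 = 1001 → error at position 9.
Flip position 9: 110110011101111 → 110110010101111
Read data bits from positions 3,5,6,7,9,10,11,12,13,14,15: 01000101111

01000101111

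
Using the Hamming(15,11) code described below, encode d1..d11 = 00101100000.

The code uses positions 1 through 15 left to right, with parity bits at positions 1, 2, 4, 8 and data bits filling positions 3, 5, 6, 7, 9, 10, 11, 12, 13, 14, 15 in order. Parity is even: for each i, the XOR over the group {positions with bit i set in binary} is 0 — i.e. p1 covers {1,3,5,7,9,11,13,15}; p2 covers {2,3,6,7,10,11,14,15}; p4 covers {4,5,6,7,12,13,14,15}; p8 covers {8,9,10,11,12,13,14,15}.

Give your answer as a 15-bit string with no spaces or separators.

Place data at non-parity positions: p1 p2 0 p4 0 1 0 p8 1 1 0 0 0 0 0
p1 (pos 1,3,5,7,9,11,13,15): XOR of data positions = 0⊕0⊕0⊕1⊕0⊕0⊕0 = 1
p2 (pos 2,3,6,7,10,11,14,15): XOR of data positions = 0⊕1⊕0⊕1⊕0⊕0⊕0 = 0
p4 (pos 4,5,6,7,12,13,14,15): XOR of data positions = 0⊕1⊕0⊕0⊕0⊕0⊕0 = 1
p8 (pos 8,9,10,11,12,13,14,15): XOR of data positions = 1⊕1⊕0⊕0⊕0⊕0⊕0 = 0
Codeword: 100101001100000

100101001100000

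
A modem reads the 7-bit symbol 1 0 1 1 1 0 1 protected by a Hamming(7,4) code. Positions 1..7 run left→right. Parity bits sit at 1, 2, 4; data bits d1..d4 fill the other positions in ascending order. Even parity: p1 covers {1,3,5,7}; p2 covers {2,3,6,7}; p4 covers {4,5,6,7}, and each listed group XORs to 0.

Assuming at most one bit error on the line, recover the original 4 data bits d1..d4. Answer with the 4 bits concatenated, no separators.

s1 (pos 1,3,5,7): 1⊕1⊕1⊕1 = 0
s2 (pos 2,3,6,7): 0⊕1⊕0⊕1 = 0
s4 (pos 4,5,6,7): 1⊕1⊕0⊕1 = 1
Syndrome s4…s1 = 100 → error at position 4.
Flip position 4: 1011101 → 1010101
Read data bits from positions 3,5,6,7: 1101

1101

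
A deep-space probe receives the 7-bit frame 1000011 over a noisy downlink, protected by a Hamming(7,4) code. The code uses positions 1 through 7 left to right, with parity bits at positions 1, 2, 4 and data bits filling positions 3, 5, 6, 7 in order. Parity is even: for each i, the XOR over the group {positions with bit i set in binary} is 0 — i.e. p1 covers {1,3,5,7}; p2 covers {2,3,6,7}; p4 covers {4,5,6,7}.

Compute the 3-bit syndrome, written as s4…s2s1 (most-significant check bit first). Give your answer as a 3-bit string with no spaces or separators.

000

s1 (pos 1,3,5,7): 1⊕0⊕0⊕1 = 0
s2 (pos 2,3,6,7): 0⊕0⊕1⊕1 = 0
s4 (pos 4,5,6,7): 0⊕0⊕1⊕1 = 0
Syndrome s4…s1 = 000 → no error.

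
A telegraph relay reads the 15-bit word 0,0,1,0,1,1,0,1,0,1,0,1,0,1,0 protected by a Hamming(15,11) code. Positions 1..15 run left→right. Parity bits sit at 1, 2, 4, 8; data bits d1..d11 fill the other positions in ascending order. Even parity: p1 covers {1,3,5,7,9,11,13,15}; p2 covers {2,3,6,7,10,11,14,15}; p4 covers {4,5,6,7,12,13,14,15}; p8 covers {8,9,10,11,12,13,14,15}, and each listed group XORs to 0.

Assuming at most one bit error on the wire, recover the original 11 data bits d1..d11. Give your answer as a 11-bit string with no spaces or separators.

s1 (pos 1,3,5,7,9,11,13,15): 0⊕1⊕1⊕0⊕0⊕0⊕0⊕0 = 0
s2 (pos 2,3,6,7,10,11,14,15): 0⊕1⊕1⊕0⊕1⊕0⊕1⊕0 = 0
s4 (pos 4,5,6,7,12,13,14,15): 0⊕1⊕1⊕0⊕1⊕0⊕1⊕0 = 0
s8 (pos 8,9,10,11,12,13,14,15): 1⊕0⊕1⊕0⊕1⊕0⊕1⊕0 = 0
Syndrome s8…s1 = 0000 → no error.
Read data bits from positions 3,5,6,7,9,10,11,12,13,14,15: 11100101010

11100101010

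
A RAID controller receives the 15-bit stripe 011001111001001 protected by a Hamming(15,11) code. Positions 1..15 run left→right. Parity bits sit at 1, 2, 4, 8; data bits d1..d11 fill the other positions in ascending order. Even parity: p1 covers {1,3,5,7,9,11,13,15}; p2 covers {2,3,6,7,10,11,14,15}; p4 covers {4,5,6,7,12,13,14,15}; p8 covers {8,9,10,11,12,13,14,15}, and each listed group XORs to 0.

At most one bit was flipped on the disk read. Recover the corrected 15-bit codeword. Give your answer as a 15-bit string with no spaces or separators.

s1 (pos 1,3,5,7,9,11,13,15): 0⊕1⊕0⊕1⊕1⊕0⊕0⊕1 = 0
s2 (pos 2,3,6,7,10,11,14,15): 1⊕1⊕1⊕1⊕0⊕0⊕0⊕1 = 1
s4 (pos 4,5,6,7,12,13,14,15): 0⊕0⊕1⊕1⊕1⊕0⊕0⊕1 = 0
s8 (pos 8,9,10,11,12,13,14,15): 1⊕1⊕0⊕0⊕1⊕0⊕0⊕1 = 0
Syndrome s8…s1 = 0010 → error at position 2.
Flip position 2: 011001111001001 → 001001111001001

001001111001001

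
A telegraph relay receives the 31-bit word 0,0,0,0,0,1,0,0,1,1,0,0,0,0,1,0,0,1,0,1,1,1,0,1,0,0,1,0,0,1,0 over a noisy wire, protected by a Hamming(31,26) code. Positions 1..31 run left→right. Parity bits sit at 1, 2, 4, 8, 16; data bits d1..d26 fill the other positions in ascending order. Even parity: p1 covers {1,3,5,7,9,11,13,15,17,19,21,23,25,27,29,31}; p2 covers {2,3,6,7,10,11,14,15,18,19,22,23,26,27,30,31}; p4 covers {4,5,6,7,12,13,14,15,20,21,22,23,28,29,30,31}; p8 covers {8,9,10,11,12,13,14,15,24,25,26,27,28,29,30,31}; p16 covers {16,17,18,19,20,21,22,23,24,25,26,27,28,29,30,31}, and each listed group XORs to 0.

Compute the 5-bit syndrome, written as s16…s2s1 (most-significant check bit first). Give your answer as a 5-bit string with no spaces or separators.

s1 (pos 1,3,5,7,9,11,13,15,17,19,21,23,25,27,29,31): 0⊕0⊕0⊕0⊕1⊕0⊕0⊕1⊕0⊕0⊕1⊕0⊕0⊕1⊕0⊕0 = 0
s2 (pos 2,3,6,7,10,11,14,15,18,19,22,23,26,27,30,31): 0⊕0⊕1⊕0⊕1⊕0⊕0⊕1⊕1⊕0⊕1⊕0⊕0⊕1⊕1⊕0 = 1
s4 (pos 4,5,6,7,12,13,14,15,20,21,22,23,28,29,30,31): 0⊕0⊕1⊕0⊕0⊕0⊕0⊕1⊕1⊕1⊕1⊕0⊕0⊕0⊕1⊕0 = 0
s8 (pos 8,9,10,11,12,13,14,15,24,25,26,27,28,29,30,31): 0⊕1⊕1⊕0⊕0⊕0⊕0⊕1⊕1⊕0⊕0⊕1⊕0⊕0⊕1⊕0 = 0
s16 (pos 16,17,18,19,20,21,22,23,24,25,26,27,28,29,30,31): 0⊕0⊕1⊕0⊕1⊕1⊕1⊕0⊕1⊕0⊕0⊕1⊕0⊕0⊕1⊕0 = 1
Syndrome s16…s1 = 10010 → error at position 18.

10010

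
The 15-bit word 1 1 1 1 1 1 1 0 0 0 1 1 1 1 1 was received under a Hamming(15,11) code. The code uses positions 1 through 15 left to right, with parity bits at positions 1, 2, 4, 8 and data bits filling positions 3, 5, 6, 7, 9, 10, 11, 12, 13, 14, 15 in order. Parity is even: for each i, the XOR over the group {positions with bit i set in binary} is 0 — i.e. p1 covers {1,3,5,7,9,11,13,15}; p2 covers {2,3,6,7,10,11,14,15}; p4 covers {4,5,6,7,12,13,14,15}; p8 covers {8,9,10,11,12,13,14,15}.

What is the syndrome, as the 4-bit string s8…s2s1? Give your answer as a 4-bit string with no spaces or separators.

1011

s1 (pos 1,3,5,7,9,11,13,15): 1⊕1⊕1⊕1⊕0⊕1⊕1⊕1 = 1
s2 (pos 2,3,6,7,10,11,14,15): 1⊕1⊕1⊕1⊕0⊕1⊕1⊕1 = 1
s4 (pos 4,5,6,7,12,13,14,15): 1⊕1⊕1⊕1⊕1⊕1⊕1⊕1 = 0
s8 (pos 8,9,10,11,12,13,14,15): 0⊕0⊕0⊕1⊕1⊕1⊕1⊕1 = 1
Syndrome s8…s1 = 1011 → error at position 11.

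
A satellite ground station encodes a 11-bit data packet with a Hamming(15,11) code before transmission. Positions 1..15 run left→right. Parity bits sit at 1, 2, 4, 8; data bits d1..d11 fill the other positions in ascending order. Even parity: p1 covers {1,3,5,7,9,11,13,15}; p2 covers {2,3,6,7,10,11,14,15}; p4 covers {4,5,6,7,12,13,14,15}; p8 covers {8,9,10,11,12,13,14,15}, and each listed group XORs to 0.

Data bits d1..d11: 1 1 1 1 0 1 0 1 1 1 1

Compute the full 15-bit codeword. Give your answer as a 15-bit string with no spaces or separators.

101111110101111

Place data at non-parity positions: p1 p2 1 p4 1 1 1 p8 0 1 0 1 1 1 1
p1 (pos 1,3,5,7,9,11,13,15): XOR of data positions = 1⊕1⊕1⊕0⊕0⊕1⊕1 = 1
p2 (pos 2,3,6,7,10,11,14,15): XOR of data positions = 1⊕1⊕1⊕1⊕0⊕1⊕1 = 0
p4 (pos 4,5,6,7,12,13,14,15): XOR of data positions = 1⊕1⊕1⊕1⊕1⊕1⊕1 = 1
p8 (pos 8,9,10,11,12,13,14,15): XOR of data positions = 0⊕1⊕0⊕1⊕1⊕1⊕1 = 1
Codeword: 101111110101111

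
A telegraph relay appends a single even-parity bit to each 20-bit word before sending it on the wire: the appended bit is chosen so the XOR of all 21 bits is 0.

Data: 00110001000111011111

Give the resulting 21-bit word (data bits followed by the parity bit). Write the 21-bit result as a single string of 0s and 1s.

001100010001110111111

XOR of the 20 data bits: 0⊕0⊕1⊕1⊕0⊕0⊕0⊕1⊕0⊕0⊕0⊕1⊕1⊕1⊕0⊕1⊕1⊕1⊕1⊕1 = 1
Parity bit = 1 (so all 21 bits XOR to 0).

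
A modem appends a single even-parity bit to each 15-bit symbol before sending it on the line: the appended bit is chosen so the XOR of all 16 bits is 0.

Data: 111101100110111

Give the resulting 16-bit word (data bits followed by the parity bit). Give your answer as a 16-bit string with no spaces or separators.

XOR of the 15 data bits: 1⊕1⊕1⊕1⊕0⊕1⊕1⊕0⊕0⊕1⊕1⊕0⊕1⊕1⊕1 = 1
Parity bit = 1 (so all 16 bits XOR to 0).

1111011001101111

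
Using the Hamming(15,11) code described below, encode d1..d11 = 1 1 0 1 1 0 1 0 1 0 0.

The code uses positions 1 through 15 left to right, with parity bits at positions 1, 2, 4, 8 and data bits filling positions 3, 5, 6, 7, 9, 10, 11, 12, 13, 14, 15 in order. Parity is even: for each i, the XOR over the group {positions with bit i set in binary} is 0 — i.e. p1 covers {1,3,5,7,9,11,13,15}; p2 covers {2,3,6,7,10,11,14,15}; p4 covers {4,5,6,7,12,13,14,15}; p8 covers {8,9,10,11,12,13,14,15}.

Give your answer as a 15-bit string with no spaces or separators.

Place data at non-parity positions: p1 p2 1 p4 1 0 1 p8 1 0 1 0 1 0 0
p1 (pos 1,3,5,7,9,11,13,15): XOR of data positions = 1⊕1⊕1⊕1⊕1⊕1⊕0 = 0
p2 (pos 2,3,6,7,10,11,14,15): XOR of data positions = 1⊕0⊕1⊕0⊕1⊕0⊕0 = 1
p4 (pos 4,5,6,7,12,13,14,15): XOR of data positions = 1⊕0⊕1⊕0⊕1⊕0⊕0 = 1
p8 (pos 8,9,10,11,12,13,14,15): XOR of data positions = 1⊕0⊕1⊕0⊕1⊕0⊕0 = 1
Codeword: 011110111010100

011110111010100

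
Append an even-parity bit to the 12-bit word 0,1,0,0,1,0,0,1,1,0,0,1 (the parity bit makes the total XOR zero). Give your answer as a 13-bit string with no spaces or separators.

0100100110011

XOR of the 12 data bits: 0⊕1⊕0⊕0⊕1⊕0⊕0⊕1⊕1⊕0⊕0⊕1 = 1
Parity bit = 1 (so all 13 bits XOR to 0).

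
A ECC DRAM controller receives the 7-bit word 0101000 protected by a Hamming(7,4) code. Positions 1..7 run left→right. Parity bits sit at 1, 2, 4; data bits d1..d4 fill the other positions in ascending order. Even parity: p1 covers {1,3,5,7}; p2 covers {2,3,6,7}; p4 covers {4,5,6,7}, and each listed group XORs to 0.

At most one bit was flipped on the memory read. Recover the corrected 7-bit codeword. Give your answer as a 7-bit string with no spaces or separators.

s1 (pos 1,3,5,7): 0⊕0⊕0⊕0 = 0
s2 (pos 2,3,6,7): 1⊕0⊕0⊕0 = 1
s4 (pos 4,5,6,7): 1⊕0⊕0⊕0 = 1
Syndrome s4…s1 = 110 → error at position 6.
Flip position 6: 0101000 → 0101010

0101010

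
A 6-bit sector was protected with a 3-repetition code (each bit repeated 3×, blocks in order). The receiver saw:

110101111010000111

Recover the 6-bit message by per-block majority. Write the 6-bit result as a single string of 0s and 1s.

Block 1 (110): 2 ones → 1
Block 2 (101): 2 ones → 1
Block 3 (111): 3 ones → 1
Block 4 (010): 1 one → 0
Block 5 (000): 0 ones → 0
Block 6 (111): 3 ones → 1

111001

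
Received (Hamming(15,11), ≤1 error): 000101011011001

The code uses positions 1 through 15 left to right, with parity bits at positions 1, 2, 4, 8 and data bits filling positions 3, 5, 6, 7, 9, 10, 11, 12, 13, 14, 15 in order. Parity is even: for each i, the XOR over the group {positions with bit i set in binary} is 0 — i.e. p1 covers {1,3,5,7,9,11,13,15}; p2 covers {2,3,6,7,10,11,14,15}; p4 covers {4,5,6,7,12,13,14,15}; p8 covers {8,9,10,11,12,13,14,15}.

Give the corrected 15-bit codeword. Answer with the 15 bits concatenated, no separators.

s1 (pos 1,3,5,7,9,11,13,15): 0⊕0⊕0⊕0⊕1⊕1⊕0⊕1 = 1
s2 (pos 2,3,6,7,10,11,14,15): 0⊕0⊕1⊕0⊕0⊕1⊕0⊕1 = 1
s4 (pos 4,5,6,7,12,13,14,15): 1⊕0⊕1⊕0⊕1⊕0⊕0⊕1 = 0
s8 (pos 8,9,10,11,12,13,14,15): 1⊕1⊕0⊕1⊕1⊕0⊕0⊕1 = 1
Syndrome s8…s1 = 1011 → error at position 11.
Flip position 11: 000101011011001 → 000101011001001

000101011001001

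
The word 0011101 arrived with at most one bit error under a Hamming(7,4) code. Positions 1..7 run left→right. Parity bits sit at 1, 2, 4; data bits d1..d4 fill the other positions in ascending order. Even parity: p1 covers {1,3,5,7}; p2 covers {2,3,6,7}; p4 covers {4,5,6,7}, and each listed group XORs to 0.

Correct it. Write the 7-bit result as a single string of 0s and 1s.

s1 (pos 1,3,5,7): 0⊕1⊕1⊕1 = 1
s2 (pos 2,3,6,7): 0⊕1⊕0⊕1 = 0
s4 (pos 4,5,6,7): 1⊕1⊕0⊕1 = 1
Syndrome s4…s1 = 101 → error at position 5.
Flip position 5: 0011101 → 0011001

0011001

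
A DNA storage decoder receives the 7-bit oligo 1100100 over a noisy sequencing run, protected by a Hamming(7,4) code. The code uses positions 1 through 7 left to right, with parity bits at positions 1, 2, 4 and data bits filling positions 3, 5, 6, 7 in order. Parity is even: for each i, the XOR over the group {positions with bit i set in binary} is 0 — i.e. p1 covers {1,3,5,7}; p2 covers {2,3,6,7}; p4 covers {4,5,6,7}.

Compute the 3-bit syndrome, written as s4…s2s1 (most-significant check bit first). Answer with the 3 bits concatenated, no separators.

s1 (pos 1,3,5,7): 1⊕0⊕1⊕0 = 0
s2 (pos 2,3,6,7): 1⊕0⊕0⊕0 = 1
s4 (pos 4,5,6,7): 0⊕1⊕0⊕0 = 1
Syndrome s4…s1 = 110 → error at position 6.

110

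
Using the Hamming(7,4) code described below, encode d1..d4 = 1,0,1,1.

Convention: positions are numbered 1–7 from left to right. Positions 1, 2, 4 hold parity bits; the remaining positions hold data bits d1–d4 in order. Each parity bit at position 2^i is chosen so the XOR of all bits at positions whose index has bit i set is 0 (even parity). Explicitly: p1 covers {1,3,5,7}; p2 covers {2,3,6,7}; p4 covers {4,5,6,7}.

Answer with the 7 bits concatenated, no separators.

Place data at non-parity positions: p1 p2 1 p4 0 1 1
p1 (pos 1,3,5,7): XOR of data positions = 1⊕0⊕1 = 0
p2 (pos 2,3,6,7): XOR of data positions = 1⊕1⊕1 = 1
p4 (pos 4,5,6,7): XOR of data positions = 0⊕1⊕1 = 0
Codeword: 0110011

0110011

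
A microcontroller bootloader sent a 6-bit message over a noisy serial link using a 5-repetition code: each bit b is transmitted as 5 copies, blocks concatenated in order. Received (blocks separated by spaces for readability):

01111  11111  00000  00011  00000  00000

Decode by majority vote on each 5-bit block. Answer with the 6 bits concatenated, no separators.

Block 1 (01111): 4 ones → 1
Block 2 (11111): 5 ones → 1
Block 3 (00000): 0 ones → 0
Block 4 (00011): 2 ones → 0
Block 5 (00000): 0 ones → 0
Block 6 (00000): 0 ones → 0

110000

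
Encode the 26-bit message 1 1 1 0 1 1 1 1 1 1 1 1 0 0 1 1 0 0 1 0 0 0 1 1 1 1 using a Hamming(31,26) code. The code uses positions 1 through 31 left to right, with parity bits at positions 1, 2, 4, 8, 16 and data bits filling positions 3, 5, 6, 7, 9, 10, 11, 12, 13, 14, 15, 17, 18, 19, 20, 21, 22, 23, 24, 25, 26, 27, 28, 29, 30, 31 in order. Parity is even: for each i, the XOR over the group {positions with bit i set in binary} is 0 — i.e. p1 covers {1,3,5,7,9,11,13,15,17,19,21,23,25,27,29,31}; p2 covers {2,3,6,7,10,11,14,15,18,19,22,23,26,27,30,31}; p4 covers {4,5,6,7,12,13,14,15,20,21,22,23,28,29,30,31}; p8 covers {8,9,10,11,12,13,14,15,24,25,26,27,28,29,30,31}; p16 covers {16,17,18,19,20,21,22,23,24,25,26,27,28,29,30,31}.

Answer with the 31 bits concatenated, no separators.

Place data at non-parity positions: p1 p2 1 p4 1 1 0 p8 1 1 1 1 1 1 1 p16 1 0 0 1 1 0 0 1 0 0 0 1 1 1 1
p1 (pos 1,3,5,7,9,11,13,15,17,19,21,23,25,27,29,31): XOR of data positions = 1⊕1⊕0⊕1⊕1⊕1⊕1⊕1⊕0⊕1⊕0⊕0⊕0⊕1⊕1 = 0
p2 (pos 2,3,6,7,10,11,14,15,18,19,22,23,26,27,30,31): XOR of data positions = 1⊕1⊕0⊕1⊕1⊕1⊕1⊕0⊕0⊕0⊕0⊕0⊕0⊕1⊕1 = 0
p4 (pos 4,5,6,7,12,13,14,15,20,21,22,23,28,29,30,31): XOR of data positions = 1⊕1⊕0⊕1⊕1⊕1⊕1⊕1⊕1⊕0⊕0⊕1⊕1⊕1⊕1 = 0
p8 (pos 8,9,10,11,12,13,14,15,24,25,26,27,28,29,30,31): XOR of data positions = 1⊕1⊕1⊕1⊕1⊕1⊕1⊕1⊕0⊕0⊕0⊕1⊕1⊕1⊕1 = 0
p16 (pos 16,17,18,19,20,21,22,23,24,25,26,27,28,29,30,31): XOR of data positions = 1⊕0⊕0⊕1⊕1⊕0⊕0⊕1⊕0⊕0⊕0⊕1⊕1⊕1⊕1 = 0
Codeword: 0010110011111110100110010001111

0010110011111110100110010001111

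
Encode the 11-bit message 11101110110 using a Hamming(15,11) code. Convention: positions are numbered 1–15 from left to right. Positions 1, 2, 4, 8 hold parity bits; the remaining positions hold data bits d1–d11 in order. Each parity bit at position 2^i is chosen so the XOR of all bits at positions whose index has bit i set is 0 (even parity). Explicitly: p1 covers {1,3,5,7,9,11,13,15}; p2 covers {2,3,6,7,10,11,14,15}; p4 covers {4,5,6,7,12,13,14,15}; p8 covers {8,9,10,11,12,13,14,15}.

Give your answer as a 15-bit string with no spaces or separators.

111011011110110

Place data at non-parity positions: p1 p2 1 p4 1 1 0 p8 1 1 1 0 1 1 0
p1 (pos 1,3,5,7,9,11,13,15): XOR of data positions = 1⊕1⊕0⊕1⊕1⊕1⊕0 = 1
p2 (pos 2,3,6,7,10,11,14,15): XOR of data positions = 1⊕1⊕0⊕1⊕1⊕1⊕0 = 1
p4 (pos 4,5,6,7,12,13,14,15): XOR of data positions = 1⊕1⊕0⊕0⊕1⊕1⊕0 = 0
p8 (pos 8,9,10,11,12,13,14,15): XOR of data positions = 1⊕1⊕1⊕0⊕1⊕1⊕0 = 1
Codeword: 111011011110110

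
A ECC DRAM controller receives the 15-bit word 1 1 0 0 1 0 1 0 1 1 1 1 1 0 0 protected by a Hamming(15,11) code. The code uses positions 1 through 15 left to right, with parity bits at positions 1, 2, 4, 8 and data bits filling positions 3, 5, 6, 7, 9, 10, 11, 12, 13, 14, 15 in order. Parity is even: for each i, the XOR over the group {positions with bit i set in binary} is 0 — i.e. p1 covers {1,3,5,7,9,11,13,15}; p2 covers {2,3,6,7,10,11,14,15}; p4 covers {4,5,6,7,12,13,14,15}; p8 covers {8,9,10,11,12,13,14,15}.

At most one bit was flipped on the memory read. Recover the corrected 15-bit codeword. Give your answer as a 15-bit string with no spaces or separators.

110010111111100

s1 (pos 1,3,5,7,9,11,13,15): 1⊕0⊕1⊕1⊕1⊕1⊕1⊕0 = 0
s2 (pos 2,3,6,7,10,11,14,15): 1⊕0⊕0⊕1⊕1⊕1⊕0⊕0 = 0
s4 (pos 4,5,6,7,12,13,14,15): 0⊕1⊕0⊕1⊕1⊕1⊕0⊕0 = 0
s8 (pos 8,9,10,11,12,13,14,15): 0⊕1⊕1⊕1⊕1⊕1⊕0⊕0 = 1
Syndrome s8…s1 = 1000 → error at position 8.
Flip position 8: 110010101111100 → 110010111111100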